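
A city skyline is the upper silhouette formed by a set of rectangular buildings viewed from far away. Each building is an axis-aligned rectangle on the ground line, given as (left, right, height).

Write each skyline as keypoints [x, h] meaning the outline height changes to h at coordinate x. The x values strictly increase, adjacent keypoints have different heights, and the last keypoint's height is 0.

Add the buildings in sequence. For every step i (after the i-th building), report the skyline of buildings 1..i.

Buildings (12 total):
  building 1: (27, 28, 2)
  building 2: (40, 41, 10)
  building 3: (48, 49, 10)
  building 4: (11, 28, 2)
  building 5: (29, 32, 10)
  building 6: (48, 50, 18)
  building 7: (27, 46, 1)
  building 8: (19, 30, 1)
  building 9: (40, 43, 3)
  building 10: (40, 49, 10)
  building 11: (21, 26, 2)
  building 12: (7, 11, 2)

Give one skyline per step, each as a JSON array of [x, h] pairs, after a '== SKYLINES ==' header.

== SKYLINES ==
[[27,2],[28,0]]
[[27,2],[28,0],[40,10],[41,0]]
[[27,2],[28,0],[40,10],[41,0],[48,10],[49,0]]
[[11,2],[28,0],[40,10],[41,0],[48,10],[49,0]]
[[11,2],[28,0],[29,10],[32,0],[40,10],[41,0],[48,10],[49,0]]
[[11,2],[28,0],[29,10],[32,0],[40,10],[41,0],[48,18],[50,0]]
[[11,2],[28,1],[29,10],[32,1],[40,10],[41,1],[46,0],[48,18],[50,0]]
[[11,2],[28,1],[29,10],[32,1],[40,10],[41,1],[46,0],[48,18],[50,0]]
[[11,2],[28,1],[29,10],[32,1],[40,10],[41,3],[43,1],[46,0],[48,18],[50,0]]
[[11,2],[28,1],[29,10],[32,1],[40,10],[48,18],[50,0]]
[[11,2],[28,1],[29,10],[32,1],[40,10],[48,18],[50,0]]
[[7,2],[28,1],[29,10],[32,1],[40,10],[48,18],[50,0]]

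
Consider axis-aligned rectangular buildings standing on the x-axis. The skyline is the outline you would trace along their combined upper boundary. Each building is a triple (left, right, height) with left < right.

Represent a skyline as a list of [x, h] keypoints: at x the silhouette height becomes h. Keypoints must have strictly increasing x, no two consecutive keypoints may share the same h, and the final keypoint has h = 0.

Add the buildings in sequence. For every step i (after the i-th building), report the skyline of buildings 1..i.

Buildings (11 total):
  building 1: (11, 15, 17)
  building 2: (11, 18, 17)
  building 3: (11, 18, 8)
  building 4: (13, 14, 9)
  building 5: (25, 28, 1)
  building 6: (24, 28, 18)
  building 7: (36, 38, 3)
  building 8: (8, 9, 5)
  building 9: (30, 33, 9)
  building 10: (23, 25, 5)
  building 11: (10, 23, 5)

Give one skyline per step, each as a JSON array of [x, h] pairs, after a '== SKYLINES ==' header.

== SKYLINES ==
[[11,17],[15,0]]
[[11,17],[18,0]]
[[11,17],[18,0]]
[[11,17],[18,0]]
[[11,17],[18,0],[25,1],[28,0]]
[[11,17],[18,0],[24,18],[28,0]]
[[11,17],[18,0],[24,18],[28,0],[36,3],[38,0]]
[[8,5],[9,0],[11,17],[18,0],[24,18],[28,0],[36,3],[38,0]]
[[8,5],[9,0],[11,17],[18,0],[24,18],[28,0],[30,9],[33,0],[36,3],[38,0]]
[[8,5],[9,0],[11,17],[18,0],[23,5],[24,18],[28,0],[30,9],[33,0],[36,3],[38,0]]
[[8,5],[9,0],[10,5],[11,17],[18,5],[24,18],[28,0],[30,9],[33,0],[36,3],[38,0]]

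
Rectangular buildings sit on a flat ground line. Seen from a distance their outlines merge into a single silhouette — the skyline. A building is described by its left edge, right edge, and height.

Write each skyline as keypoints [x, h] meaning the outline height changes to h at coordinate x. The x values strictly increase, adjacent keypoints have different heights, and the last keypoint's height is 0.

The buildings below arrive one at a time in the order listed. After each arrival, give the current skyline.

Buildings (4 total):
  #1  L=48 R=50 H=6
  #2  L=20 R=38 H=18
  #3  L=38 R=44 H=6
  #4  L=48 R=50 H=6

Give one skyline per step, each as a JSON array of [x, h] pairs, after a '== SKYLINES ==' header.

== SKYLINES ==
[[48,6],[50,0]]
[[20,18],[38,0],[48,6],[50,0]]
[[20,18],[38,6],[44,0],[48,6],[50,0]]
[[20,18],[38,6],[44,0],[48,6],[50,0]]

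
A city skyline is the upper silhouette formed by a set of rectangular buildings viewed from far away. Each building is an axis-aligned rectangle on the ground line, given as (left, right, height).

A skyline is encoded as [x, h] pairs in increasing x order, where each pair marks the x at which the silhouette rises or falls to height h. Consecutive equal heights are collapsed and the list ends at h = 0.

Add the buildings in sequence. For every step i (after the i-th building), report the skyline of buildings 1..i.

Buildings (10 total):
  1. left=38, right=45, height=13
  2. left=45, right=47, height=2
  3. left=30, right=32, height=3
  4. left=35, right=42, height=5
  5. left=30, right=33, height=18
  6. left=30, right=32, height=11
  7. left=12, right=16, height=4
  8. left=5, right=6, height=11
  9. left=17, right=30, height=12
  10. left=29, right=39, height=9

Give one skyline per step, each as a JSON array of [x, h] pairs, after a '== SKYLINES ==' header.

== SKYLINES ==
[[38,13],[45,0]]
[[38,13],[45,2],[47,0]]
[[30,3],[32,0],[38,13],[45,2],[47,0]]
[[30,3],[32,0],[35,5],[38,13],[45,2],[47,0]]
[[30,18],[33,0],[35,5],[38,13],[45,2],[47,0]]
[[30,18],[33,0],[35,5],[38,13],[45,2],[47,0]]
[[12,4],[16,0],[30,18],[33,0],[35,5],[38,13],[45,2],[47,0]]
[[5,11],[6,0],[12,4],[16,0],[30,18],[33,0],[35,5],[38,13],[45,2],[47,0]]
[[5,11],[6,0],[12,4],[16,0],[17,12],[30,18],[33,0],[35,5],[38,13],[45,2],[47,0]]
[[5,11],[6,0],[12,4],[16,0],[17,12],[30,18],[33,9],[38,13],[45,2],[47,0]]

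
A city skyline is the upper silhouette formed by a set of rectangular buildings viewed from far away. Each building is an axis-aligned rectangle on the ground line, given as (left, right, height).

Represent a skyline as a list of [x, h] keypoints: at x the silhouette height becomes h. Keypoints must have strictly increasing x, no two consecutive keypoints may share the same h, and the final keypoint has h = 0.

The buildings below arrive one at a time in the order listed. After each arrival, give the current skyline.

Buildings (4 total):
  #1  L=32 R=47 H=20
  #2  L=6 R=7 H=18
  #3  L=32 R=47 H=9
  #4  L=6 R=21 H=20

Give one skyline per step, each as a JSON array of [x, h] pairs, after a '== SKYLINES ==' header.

== SKYLINES ==
[[32,20],[47,0]]
[[6,18],[7,0],[32,20],[47,0]]
[[6,18],[7,0],[32,20],[47,0]]
[[6,20],[21,0],[32,20],[47,0]]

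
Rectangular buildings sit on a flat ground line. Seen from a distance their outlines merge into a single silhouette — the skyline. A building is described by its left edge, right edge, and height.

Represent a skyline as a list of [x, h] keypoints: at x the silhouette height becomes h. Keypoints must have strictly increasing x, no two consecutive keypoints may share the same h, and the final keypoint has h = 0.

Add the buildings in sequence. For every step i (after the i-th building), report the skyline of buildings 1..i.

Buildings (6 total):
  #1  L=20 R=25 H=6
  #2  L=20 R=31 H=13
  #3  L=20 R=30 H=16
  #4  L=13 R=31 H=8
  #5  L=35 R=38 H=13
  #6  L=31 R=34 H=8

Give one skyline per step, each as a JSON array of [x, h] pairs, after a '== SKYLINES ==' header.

== SKYLINES ==
[[20,6],[25,0]]
[[20,13],[31,0]]
[[20,16],[30,13],[31,0]]
[[13,8],[20,16],[30,13],[31,0]]
[[13,8],[20,16],[30,13],[31,0],[35,13],[38,0]]
[[13,8],[20,16],[30,13],[31,8],[34,0],[35,13],[38,0]]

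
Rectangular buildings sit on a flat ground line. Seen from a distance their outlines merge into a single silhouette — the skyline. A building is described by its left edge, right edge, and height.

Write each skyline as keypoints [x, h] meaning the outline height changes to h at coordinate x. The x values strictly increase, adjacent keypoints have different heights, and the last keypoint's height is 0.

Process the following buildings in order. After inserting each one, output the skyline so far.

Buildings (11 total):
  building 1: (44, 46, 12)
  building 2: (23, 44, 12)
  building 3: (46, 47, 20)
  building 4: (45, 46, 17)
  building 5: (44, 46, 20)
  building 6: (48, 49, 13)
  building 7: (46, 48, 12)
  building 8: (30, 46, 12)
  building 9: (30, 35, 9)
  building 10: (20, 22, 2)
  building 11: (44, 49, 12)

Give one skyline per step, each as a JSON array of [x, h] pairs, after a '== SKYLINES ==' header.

== SKYLINES ==
[[44,12],[46,0]]
[[23,12],[46,0]]
[[23,12],[46,20],[47,0]]
[[23,12],[45,17],[46,20],[47,0]]
[[23,12],[44,20],[47,0]]
[[23,12],[44,20],[47,0],[48,13],[49,0]]
[[23,12],[44,20],[47,12],[48,13],[49,0]]
[[23,12],[44,20],[47,12],[48,13],[49,0]]
[[23,12],[44,20],[47,12],[48,13],[49,0]]
[[20,2],[22,0],[23,12],[44,20],[47,12],[48,13],[49,0]]
[[20,2],[22,0],[23,12],[44,20],[47,12],[48,13],[49,0]]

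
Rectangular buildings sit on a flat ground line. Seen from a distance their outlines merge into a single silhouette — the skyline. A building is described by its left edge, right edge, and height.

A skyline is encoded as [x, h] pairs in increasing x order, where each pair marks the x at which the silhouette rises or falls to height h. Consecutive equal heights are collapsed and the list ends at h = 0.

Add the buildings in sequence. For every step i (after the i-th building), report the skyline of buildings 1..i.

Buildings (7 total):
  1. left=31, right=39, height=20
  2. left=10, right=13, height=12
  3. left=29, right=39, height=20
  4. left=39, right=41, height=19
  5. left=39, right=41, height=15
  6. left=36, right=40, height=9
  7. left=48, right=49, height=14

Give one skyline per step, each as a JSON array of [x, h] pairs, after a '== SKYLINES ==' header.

== SKYLINES ==
[[31,20],[39,0]]
[[10,12],[13,0],[31,20],[39,0]]
[[10,12],[13,0],[29,20],[39,0]]
[[10,12],[13,0],[29,20],[39,19],[41,0]]
[[10,12],[13,0],[29,20],[39,19],[41,0]]
[[10,12],[13,0],[29,20],[39,19],[41,0]]
[[10,12],[13,0],[29,20],[39,19],[41,0],[48,14],[49,0]]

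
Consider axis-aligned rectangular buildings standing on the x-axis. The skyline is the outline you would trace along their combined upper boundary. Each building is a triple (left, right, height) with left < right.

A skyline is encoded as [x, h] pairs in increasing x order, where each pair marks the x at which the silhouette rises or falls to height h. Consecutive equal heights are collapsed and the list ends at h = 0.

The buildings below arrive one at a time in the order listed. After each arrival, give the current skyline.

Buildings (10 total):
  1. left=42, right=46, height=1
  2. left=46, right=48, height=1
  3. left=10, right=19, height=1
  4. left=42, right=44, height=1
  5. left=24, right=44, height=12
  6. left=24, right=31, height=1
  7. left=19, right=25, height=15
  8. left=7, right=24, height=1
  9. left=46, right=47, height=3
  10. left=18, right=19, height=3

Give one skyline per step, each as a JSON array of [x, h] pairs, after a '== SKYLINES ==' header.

== SKYLINES ==
[[42,1],[46,0]]
[[42,1],[48,0]]
[[10,1],[19,0],[42,1],[48,0]]
[[10,1],[19,0],[42,1],[48,0]]
[[10,1],[19,0],[24,12],[44,1],[48,0]]
[[10,1],[19,0],[24,12],[44,1],[48,0]]
[[10,1],[19,15],[25,12],[44,1],[48,0]]
[[7,1],[19,15],[25,12],[44,1],[48,0]]
[[7,1],[19,15],[25,12],[44,1],[46,3],[47,1],[48,0]]
[[7,1],[18,3],[19,15],[25,12],[44,1],[46,3],[47,1],[48,0]]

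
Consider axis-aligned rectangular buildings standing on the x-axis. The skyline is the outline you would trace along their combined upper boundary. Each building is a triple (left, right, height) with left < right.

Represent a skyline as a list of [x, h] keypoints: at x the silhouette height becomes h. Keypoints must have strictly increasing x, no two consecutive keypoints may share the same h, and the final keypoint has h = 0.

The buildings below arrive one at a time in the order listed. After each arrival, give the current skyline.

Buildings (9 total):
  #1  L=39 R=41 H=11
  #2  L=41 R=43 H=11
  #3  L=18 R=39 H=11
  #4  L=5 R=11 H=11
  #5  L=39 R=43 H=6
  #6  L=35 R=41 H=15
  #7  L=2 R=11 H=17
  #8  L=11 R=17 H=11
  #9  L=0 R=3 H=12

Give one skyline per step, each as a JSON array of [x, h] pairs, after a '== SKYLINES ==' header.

== SKYLINES ==
[[39,11],[41,0]]
[[39,11],[43,0]]
[[18,11],[43,0]]
[[5,11],[11,0],[18,11],[43,0]]
[[5,11],[11,0],[18,11],[43,0]]
[[5,11],[11,0],[18,11],[35,15],[41,11],[43,0]]
[[2,17],[11,0],[18,11],[35,15],[41,11],[43,0]]
[[2,17],[11,11],[17,0],[18,11],[35,15],[41,11],[43,0]]
[[0,12],[2,17],[11,11],[17,0],[18,11],[35,15],[41,11],[43,0]]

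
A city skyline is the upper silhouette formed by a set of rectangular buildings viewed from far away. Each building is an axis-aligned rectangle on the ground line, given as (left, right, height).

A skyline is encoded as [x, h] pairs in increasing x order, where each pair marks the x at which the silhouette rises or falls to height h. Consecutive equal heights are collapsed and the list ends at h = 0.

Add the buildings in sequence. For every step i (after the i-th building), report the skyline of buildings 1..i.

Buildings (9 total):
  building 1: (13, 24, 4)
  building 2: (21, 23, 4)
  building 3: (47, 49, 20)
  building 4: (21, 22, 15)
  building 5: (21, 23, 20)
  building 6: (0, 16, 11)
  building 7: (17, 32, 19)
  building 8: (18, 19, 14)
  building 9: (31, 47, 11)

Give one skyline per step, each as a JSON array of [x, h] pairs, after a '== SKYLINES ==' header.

== SKYLINES ==
[[13,4],[24,0]]
[[13,4],[24,0]]
[[13,4],[24,0],[47,20],[49,0]]
[[13,4],[21,15],[22,4],[24,0],[47,20],[49,0]]
[[13,4],[21,20],[23,4],[24,0],[47,20],[49,0]]
[[0,11],[16,4],[21,20],[23,4],[24,0],[47,20],[49,0]]
[[0,11],[16,4],[17,19],[21,20],[23,19],[32,0],[47,20],[49,0]]
[[0,11],[16,4],[17,19],[21,20],[23,19],[32,0],[47,20],[49,0]]
[[0,11],[16,4],[17,19],[21,20],[23,19],[32,11],[47,20],[49,0]]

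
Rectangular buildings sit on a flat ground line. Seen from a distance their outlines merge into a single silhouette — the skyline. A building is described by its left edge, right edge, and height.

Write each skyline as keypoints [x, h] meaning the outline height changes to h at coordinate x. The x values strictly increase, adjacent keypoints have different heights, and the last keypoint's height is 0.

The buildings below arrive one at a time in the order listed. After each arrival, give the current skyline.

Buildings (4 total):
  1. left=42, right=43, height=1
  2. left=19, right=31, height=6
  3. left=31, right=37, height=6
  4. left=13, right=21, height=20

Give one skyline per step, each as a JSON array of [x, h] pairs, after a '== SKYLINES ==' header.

== SKYLINES ==
[[42,1],[43,0]]
[[19,6],[31,0],[42,1],[43,0]]
[[19,6],[37,0],[42,1],[43,0]]
[[13,20],[21,6],[37,0],[42,1],[43,0]]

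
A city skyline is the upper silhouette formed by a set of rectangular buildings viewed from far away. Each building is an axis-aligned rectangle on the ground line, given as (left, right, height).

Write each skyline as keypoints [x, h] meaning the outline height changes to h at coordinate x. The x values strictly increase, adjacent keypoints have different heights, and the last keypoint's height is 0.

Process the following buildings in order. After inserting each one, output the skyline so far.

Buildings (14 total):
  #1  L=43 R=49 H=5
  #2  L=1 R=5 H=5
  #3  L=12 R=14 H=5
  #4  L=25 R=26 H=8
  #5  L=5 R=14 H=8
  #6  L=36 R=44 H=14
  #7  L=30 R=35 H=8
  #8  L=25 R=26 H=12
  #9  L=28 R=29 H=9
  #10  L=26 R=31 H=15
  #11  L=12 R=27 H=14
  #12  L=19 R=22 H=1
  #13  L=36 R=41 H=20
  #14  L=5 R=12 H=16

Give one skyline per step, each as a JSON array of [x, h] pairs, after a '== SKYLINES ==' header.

== SKYLINES ==
[[43,5],[49,0]]
[[1,5],[5,0],[43,5],[49,0]]
[[1,5],[5,0],[12,5],[14,0],[43,5],[49,0]]
[[1,5],[5,0],[12,5],[14,0],[25,8],[26,0],[43,5],[49,0]]
[[1,5],[5,8],[14,0],[25,8],[26,0],[43,5],[49,0]]
[[1,5],[5,8],[14,0],[25,8],[26,0],[36,14],[44,5],[49,0]]
[[1,5],[5,8],[14,0],[25,8],[26,0],[30,8],[35,0],[36,14],[44,5],[49,0]]
[[1,5],[5,8],[14,0],[25,12],[26,0],[30,8],[35,0],[36,14],[44,5],[49,0]]
[[1,5],[5,8],[14,0],[25,12],[26,0],[28,9],[29,0],[30,8],[35,0],[36,14],[44,5],[49,0]]
[[1,5],[5,8],[14,0],[25,12],[26,15],[31,8],[35,0],[36,14],[44,5],[49,0]]
[[1,5],[5,8],[12,14],[26,15],[31,8],[35,0],[36,14],[44,5],[49,0]]
[[1,5],[5,8],[12,14],[26,15],[31,8],[35,0],[36,14],[44,5],[49,0]]
[[1,5],[5,8],[12,14],[26,15],[31,8],[35,0],[36,20],[41,14],[44,5],[49,0]]
[[1,5],[5,16],[12,14],[26,15],[31,8],[35,0],[36,20],[41,14],[44,5],[49,0]]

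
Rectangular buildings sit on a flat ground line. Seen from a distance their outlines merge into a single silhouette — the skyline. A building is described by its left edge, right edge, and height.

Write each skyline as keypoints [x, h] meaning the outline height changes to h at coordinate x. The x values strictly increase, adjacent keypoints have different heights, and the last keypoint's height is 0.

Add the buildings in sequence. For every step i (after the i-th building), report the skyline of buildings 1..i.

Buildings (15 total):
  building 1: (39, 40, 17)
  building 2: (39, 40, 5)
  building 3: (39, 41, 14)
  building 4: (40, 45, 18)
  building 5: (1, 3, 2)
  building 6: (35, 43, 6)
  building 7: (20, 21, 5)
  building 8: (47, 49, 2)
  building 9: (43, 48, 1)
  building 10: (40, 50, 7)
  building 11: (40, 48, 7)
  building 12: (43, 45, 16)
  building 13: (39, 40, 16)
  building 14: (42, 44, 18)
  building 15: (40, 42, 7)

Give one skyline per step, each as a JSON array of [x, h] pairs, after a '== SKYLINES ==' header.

== SKYLINES ==
[[39,17],[40,0]]
[[39,17],[40,0]]
[[39,17],[40,14],[41,0]]
[[39,17],[40,18],[45,0]]
[[1,2],[3,0],[39,17],[40,18],[45,0]]
[[1,2],[3,0],[35,6],[39,17],[40,18],[45,0]]
[[1,2],[3,0],[20,5],[21,0],[35,6],[39,17],[40,18],[45,0]]
[[1,2],[3,0],[20,5],[21,0],[35,6],[39,17],[40,18],[45,0],[47,2],[49,0]]
[[1,2],[3,0],[20,5],[21,0],[35,6],[39,17],[40,18],[45,1],[47,2],[49,0]]
[[1,2],[3,0],[20,5],[21,0],[35,6],[39,17],[40,18],[45,7],[50,0]]
[[1,2],[3,0],[20,5],[21,0],[35,6],[39,17],[40,18],[45,7],[50,0]]
[[1,2],[3,0],[20,5],[21,0],[35,6],[39,17],[40,18],[45,7],[50,0]]
[[1,2],[3,0],[20,5],[21,0],[35,6],[39,17],[40,18],[45,7],[50,0]]
[[1,2],[3,0],[20,5],[21,0],[35,6],[39,17],[40,18],[45,7],[50,0]]
[[1,2],[3,0],[20,5],[21,0],[35,6],[39,17],[40,18],[45,7],[50,0]]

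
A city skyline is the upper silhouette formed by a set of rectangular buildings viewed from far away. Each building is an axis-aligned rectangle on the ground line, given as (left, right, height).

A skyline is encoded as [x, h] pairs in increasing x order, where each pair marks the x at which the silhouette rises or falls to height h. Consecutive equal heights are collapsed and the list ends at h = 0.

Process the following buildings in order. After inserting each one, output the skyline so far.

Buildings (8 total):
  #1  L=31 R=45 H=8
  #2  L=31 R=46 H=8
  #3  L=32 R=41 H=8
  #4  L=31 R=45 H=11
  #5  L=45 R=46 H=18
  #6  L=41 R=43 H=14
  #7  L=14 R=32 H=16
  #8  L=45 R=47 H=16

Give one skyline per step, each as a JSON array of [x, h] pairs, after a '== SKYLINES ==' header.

== SKYLINES ==
[[31,8],[45,0]]
[[31,8],[46,0]]
[[31,8],[46,0]]
[[31,11],[45,8],[46,0]]
[[31,11],[45,18],[46,0]]
[[31,11],[41,14],[43,11],[45,18],[46,0]]
[[14,16],[32,11],[41,14],[43,11],[45,18],[46,0]]
[[14,16],[32,11],[41,14],[43,11],[45,18],[46,16],[47,0]]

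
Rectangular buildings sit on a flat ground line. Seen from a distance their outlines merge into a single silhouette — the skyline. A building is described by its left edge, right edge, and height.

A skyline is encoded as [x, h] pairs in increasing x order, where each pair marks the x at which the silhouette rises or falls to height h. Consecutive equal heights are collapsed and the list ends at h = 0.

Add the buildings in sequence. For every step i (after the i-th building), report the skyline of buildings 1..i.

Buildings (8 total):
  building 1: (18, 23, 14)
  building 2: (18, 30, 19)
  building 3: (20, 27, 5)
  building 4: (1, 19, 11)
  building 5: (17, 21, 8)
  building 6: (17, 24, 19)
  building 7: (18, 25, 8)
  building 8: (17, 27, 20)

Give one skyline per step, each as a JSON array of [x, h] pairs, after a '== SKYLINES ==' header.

== SKYLINES ==
[[18,14],[23,0]]
[[18,19],[30,0]]
[[18,19],[30,0]]
[[1,11],[18,19],[30,0]]
[[1,11],[18,19],[30,0]]
[[1,11],[17,19],[30,0]]
[[1,11],[17,19],[30,0]]
[[1,11],[17,20],[27,19],[30,0]]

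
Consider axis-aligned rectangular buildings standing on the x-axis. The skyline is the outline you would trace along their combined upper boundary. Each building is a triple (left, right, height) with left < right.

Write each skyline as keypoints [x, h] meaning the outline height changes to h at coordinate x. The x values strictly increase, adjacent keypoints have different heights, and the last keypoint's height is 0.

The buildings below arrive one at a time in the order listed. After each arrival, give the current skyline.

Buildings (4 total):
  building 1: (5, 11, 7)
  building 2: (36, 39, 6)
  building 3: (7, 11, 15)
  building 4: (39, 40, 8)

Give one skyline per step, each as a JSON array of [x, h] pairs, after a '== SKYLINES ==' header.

== SKYLINES ==
[[5,7],[11,0]]
[[5,7],[11,0],[36,6],[39,0]]
[[5,7],[7,15],[11,0],[36,6],[39,0]]
[[5,7],[7,15],[11,0],[36,6],[39,8],[40,0]]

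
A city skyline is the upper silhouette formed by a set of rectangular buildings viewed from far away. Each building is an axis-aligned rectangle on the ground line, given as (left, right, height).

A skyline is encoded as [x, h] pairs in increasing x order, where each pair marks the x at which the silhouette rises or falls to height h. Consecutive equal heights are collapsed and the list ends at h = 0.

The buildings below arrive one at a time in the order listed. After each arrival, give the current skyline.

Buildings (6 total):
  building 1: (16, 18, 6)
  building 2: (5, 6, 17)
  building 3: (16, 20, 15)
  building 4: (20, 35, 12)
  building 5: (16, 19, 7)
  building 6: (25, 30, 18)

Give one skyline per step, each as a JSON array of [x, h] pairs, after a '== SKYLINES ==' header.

== SKYLINES ==
[[16,6],[18,0]]
[[5,17],[6,0],[16,6],[18,0]]
[[5,17],[6,0],[16,15],[20,0]]
[[5,17],[6,0],[16,15],[20,12],[35,0]]
[[5,17],[6,0],[16,15],[20,12],[35,0]]
[[5,17],[6,0],[16,15],[20,12],[25,18],[30,12],[35,0]]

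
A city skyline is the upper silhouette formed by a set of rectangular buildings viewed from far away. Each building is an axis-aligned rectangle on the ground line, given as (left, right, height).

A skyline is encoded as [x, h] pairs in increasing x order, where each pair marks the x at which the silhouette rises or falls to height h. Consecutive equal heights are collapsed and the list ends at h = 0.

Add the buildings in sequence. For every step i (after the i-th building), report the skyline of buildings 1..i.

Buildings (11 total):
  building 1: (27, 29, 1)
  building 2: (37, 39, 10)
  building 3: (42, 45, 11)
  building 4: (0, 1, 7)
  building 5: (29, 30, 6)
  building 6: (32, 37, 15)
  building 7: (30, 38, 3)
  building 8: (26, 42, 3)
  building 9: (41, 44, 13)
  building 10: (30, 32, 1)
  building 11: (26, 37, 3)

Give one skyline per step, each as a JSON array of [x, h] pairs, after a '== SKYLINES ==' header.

== SKYLINES ==
[[27,1],[29,0]]
[[27,1],[29,0],[37,10],[39,0]]
[[27,1],[29,0],[37,10],[39,0],[42,11],[45,0]]
[[0,7],[1,0],[27,1],[29,0],[37,10],[39,0],[42,11],[45,0]]
[[0,7],[1,0],[27,1],[29,6],[30,0],[37,10],[39,0],[42,11],[45,0]]
[[0,7],[1,0],[27,1],[29,6],[30,0],[32,15],[37,10],[39,0],[42,11],[45,0]]
[[0,7],[1,0],[27,1],[29,6],[30,3],[32,15],[37,10],[39,0],[42,11],[45,0]]
[[0,7],[1,0],[26,3],[29,6],[30,3],[32,15],[37,10],[39,3],[42,11],[45,0]]
[[0,7],[1,0],[26,3],[29,6],[30,3],[32,15],[37,10],[39,3],[41,13],[44,11],[45,0]]
[[0,7],[1,0],[26,3],[29,6],[30,3],[32,15],[37,10],[39,3],[41,13],[44,11],[45,0]]
[[0,7],[1,0],[26,3],[29,6],[30,3],[32,15],[37,10],[39,3],[41,13],[44,11],[45,0]]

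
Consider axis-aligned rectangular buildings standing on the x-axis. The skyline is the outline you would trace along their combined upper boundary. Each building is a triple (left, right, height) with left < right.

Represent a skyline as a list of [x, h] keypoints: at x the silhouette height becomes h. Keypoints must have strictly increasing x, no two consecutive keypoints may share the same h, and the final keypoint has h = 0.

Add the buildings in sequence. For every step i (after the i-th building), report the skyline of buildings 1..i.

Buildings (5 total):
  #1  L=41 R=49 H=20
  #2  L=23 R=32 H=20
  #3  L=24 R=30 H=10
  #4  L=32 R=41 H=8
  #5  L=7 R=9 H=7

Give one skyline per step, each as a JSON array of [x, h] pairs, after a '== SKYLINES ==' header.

== SKYLINES ==
[[41,20],[49,0]]
[[23,20],[32,0],[41,20],[49,0]]
[[23,20],[32,0],[41,20],[49,0]]
[[23,20],[32,8],[41,20],[49,0]]
[[7,7],[9,0],[23,20],[32,8],[41,20],[49,0]]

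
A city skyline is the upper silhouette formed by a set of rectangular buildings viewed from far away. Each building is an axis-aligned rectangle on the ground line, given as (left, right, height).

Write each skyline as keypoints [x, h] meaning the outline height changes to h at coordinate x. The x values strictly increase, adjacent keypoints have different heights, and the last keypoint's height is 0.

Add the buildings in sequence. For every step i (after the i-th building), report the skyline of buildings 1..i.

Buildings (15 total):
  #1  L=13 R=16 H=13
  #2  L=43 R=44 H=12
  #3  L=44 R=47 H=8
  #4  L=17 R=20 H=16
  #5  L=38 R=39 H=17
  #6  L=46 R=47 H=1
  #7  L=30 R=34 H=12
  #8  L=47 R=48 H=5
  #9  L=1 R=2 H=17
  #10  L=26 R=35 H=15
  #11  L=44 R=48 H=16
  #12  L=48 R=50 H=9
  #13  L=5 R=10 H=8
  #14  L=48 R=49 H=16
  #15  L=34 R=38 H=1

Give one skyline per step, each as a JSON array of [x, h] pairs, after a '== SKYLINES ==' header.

== SKYLINES ==
[[13,13],[16,0]]
[[13,13],[16,0],[43,12],[44,0]]
[[13,13],[16,0],[43,12],[44,8],[47,0]]
[[13,13],[16,0],[17,16],[20,0],[43,12],[44,8],[47,0]]
[[13,13],[16,0],[17,16],[20,0],[38,17],[39,0],[43,12],[44,8],[47,0]]
[[13,13],[16,0],[17,16],[20,0],[38,17],[39,0],[43,12],[44,8],[47,0]]
[[13,13],[16,0],[17,16],[20,0],[30,12],[34,0],[38,17],[39,0],[43,12],[44,8],[47,0]]
[[13,13],[16,0],[17,16],[20,0],[30,12],[34,0],[38,17],[39,0],[43,12],[44,8],[47,5],[48,0]]
[[1,17],[2,0],[13,13],[16,0],[17,16],[20,0],[30,12],[34,0],[38,17],[39,0],[43,12],[44,8],[47,5],[48,0]]
[[1,17],[2,0],[13,13],[16,0],[17,16],[20,0],[26,15],[35,0],[38,17],[39,0],[43,12],[44,8],[47,5],[48,0]]
[[1,17],[2,0],[13,13],[16,0],[17,16],[20,0],[26,15],[35,0],[38,17],[39,0],[43,12],[44,16],[48,0]]
[[1,17],[2,0],[13,13],[16,0],[17,16],[20,0],[26,15],[35,0],[38,17],[39,0],[43,12],[44,16],[48,9],[50,0]]
[[1,17],[2,0],[5,8],[10,0],[13,13],[16,0],[17,16],[20,0],[26,15],[35,0],[38,17],[39,0],[43,12],[44,16],[48,9],[50,0]]
[[1,17],[2,0],[5,8],[10,0],[13,13],[16,0],[17,16],[20,0],[26,15],[35,0],[38,17],[39,0],[43,12],[44,16],[49,9],[50,0]]
[[1,17],[2,0],[5,8],[10,0],[13,13],[16,0],[17,16],[20,0],[26,15],[35,1],[38,17],[39,0],[43,12],[44,16],[49,9],[50,0]]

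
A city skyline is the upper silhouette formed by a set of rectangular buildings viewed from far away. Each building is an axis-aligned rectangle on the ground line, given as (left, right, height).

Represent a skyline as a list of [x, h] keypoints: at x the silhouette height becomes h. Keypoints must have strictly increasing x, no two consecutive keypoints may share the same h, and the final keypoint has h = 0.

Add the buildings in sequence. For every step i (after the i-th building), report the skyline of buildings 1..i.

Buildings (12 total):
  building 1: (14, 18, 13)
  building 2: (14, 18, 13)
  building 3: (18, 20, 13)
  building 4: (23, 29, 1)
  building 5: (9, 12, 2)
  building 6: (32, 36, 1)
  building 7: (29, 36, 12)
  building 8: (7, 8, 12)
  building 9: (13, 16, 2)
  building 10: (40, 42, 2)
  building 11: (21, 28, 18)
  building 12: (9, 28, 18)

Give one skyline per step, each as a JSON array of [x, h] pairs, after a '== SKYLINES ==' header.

== SKYLINES ==
[[14,13],[18,0]]
[[14,13],[18,0]]
[[14,13],[20,0]]
[[14,13],[20,0],[23,1],[29,0]]
[[9,2],[12,0],[14,13],[20,0],[23,1],[29,0]]
[[9,2],[12,0],[14,13],[20,0],[23,1],[29,0],[32,1],[36,0]]
[[9,2],[12,0],[14,13],[20,0],[23,1],[29,12],[36,0]]
[[7,12],[8,0],[9,2],[12,0],[14,13],[20,0],[23,1],[29,12],[36,0]]
[[7,12],[8,0],[9,2],[12,0],[13,2],[14,13],[20,0],[23,1],[29,12],[36,0]]
[[7,12],[8,0],[9,2],[12,0],[13,2],[14,13],[20,0],[23,1],[29,12],[36,0],[40,2],[42,0]]
[[7,12],[8,0],[9,2],[12,0],[13,2],[14,13],[20,0],[21,18],[28,1],[29,12],[36,0],[40,2],[42,0]]
[[7,12],[8,0],[9,18],[28,1],[29,12],[36,0],[40,2],[42,0]]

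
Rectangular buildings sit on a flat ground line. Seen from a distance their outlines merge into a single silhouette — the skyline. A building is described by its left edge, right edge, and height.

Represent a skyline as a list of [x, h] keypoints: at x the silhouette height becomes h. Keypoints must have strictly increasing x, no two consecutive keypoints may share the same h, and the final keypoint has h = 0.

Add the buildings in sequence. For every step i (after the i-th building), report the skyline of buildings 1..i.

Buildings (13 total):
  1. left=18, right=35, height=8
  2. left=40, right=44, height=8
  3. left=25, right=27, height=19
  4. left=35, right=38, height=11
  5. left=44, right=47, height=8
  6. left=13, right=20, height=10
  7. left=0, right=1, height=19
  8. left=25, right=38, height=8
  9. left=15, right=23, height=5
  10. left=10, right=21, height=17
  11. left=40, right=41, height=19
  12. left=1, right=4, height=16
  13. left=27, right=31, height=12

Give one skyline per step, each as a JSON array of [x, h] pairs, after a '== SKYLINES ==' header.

== SKYLINES ==
[[18,8],[35,0]]
[[18,8],[35,0],[40,8],[44,0]]
[[18,8],[25,19],[27,8],[35,0],[40,8],[44,0]]
[[18,8],[25,19],[27,8],[35,11],[38,0],[40,8],[44,0]]
[[18,8],[25,19],[27,8],[35,11],[38,0],[40,8],[47,0]]
[[13,10],[20,8],[25,19],[27,8],[35,11],[38,0],[40,8],[47,0]]
[[0,19],[1,0],[13,10],[20,8],[25,19],[27,8],[35,11],[38,0],[40,8],[47,0]]
[[0,19],[1,0],[13,10],[20,8],[25,19],[27,8],[35,11],[38,0],[40,8],[47,0]]
[[0,19],[1,0],[13,10],[20,8],[25,19],[27,8],[35,11],[38,0],[40,8],[47,0]]
[[0,19],[1,0],[10,17],[21,8],[25,19],[27,8],[35,11],[38,0],[40,8],[47,0]]
[[0,19],[1,0],[10,17],[21,8],[25,19],[27,8],[35,11],[38,0],[40,19],[41,8],[47,0]]
[[0,19],[1,16],[4,0],[10,17],[21,8],[25,19],[27,8],[35,11],[38,0],[40,19],[41,8],[47,0]]
[[0,19],[1,16],[4,0],[10,17],[21,8],[25,19],[27,12],[31,8],[35,11],[38,0],[40,19],[41,8],[47,0]]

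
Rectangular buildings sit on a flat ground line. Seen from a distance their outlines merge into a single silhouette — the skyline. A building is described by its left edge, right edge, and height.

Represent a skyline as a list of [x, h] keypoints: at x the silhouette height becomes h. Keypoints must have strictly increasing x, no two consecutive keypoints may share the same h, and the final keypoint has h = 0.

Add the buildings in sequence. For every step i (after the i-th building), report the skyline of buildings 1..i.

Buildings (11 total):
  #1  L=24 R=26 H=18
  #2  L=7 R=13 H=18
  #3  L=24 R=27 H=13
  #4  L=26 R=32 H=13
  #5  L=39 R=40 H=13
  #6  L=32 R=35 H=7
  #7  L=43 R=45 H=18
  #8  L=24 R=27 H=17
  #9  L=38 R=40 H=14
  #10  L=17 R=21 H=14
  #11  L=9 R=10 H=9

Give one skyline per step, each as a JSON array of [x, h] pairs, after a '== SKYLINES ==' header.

== SKYLINES ==
[[24,18],[26,0]]
[[7,18],[13,0],[24,18],[26,0]]
[[7,18],[13,0],[24,18],[26,13],[27,0]]
[[7,18],[13,0],[24,18],[26,13],[32,0]]
[[7,18],[13,0],[24,18],[26,13],[32,0],[39,13],[40,0]]
[[7,18],[13,0],[24,18],[26,13],[32,7],[35,0],[39,13],[40,0]]
[[7,18],[13,0],[24,18],[26,13],[32,7],[35,0],[39,13],[40,0],[43,18],[45,0]]
[[7,18],[13,0],[24,18],[26,17],[27,13],[32,7],[35,0],[39,13],[40,0],[43,18],[45,0]]
[[7,18],[13,0],[24,18],[26,17],[27,13],[32,7],[35,0],[38,14],[40,0],[43,18],[45,0]]
[[7,18],[13,0],[17,14],[21,0],[24,18],[26,17],[27,13],[32,7],[35,0],[38,14],[40,0],[43,18],[45,0]]
[[7,18],[13,0],[17,14],[21,0],[24,18],[26,17],[27,13],[32,7],[35,0],[38,14],[40,0],[43,18],[45,0]]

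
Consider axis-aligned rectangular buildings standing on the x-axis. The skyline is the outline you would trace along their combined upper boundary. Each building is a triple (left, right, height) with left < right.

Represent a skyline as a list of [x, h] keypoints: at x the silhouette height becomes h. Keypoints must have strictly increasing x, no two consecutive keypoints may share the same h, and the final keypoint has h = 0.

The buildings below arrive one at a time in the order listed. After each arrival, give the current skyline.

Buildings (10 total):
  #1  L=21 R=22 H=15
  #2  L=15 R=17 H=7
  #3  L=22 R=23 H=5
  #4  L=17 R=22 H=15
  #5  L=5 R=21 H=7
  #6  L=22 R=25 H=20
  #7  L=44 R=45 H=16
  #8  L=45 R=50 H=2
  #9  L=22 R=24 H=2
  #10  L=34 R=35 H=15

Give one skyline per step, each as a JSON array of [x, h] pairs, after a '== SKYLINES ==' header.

== SKYLINES ==
[[21,15],[22,0]]
[[15,7],[17,0],[21,15],[22,0]]
[[15,7],[17,0],[21,15],[22,5],[23,0]]
[[15,7],[17,15],[22,5],[23,0]]
[[5,7],[17,15],[22,5],[23,0]]
[[5,7],[17,15],[22,20],[25,0]]
[[5,7],[17,15],[22,20],[25,0],[44,16],[45,0]]
[[5,7],[17,15],[22,20],[25,0],[44,16],[45,2],[50,0]]
[[5,7],[17,15],[22,20],[25,0],[44,16],[45,2],[50,0]]
[[5,7],[17,15],[22,20],[25,0],[34,15],[35,0],[44,16],[45,2],[50,0]]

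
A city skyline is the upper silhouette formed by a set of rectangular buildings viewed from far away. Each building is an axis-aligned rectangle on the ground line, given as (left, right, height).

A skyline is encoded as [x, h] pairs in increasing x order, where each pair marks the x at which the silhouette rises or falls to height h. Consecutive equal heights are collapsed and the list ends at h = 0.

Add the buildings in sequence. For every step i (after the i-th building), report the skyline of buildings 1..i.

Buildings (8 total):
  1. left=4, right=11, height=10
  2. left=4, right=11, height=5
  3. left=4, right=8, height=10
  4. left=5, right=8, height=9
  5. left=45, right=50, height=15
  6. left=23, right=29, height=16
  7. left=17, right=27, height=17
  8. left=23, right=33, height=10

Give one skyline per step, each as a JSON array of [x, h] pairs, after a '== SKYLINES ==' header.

== SKYLINES ==
[[4,10],[11,0]]
[[4,10],[11,0]]
[[4,10],[11,0]]
[[4,10],[11,0]]
[[4,10],[11,0],[45,15],[50,0]]
[[4,10],[11,0],[23,16],[29,0],[45,15],[50,0]]
[[4,10],[11,0],[17,17],[27,16],[29,0],[45,15],[50,0]]
[[4,10],[11,0],[17,17],[27,16],[29,10],[33,0],[45,15],[50,0]]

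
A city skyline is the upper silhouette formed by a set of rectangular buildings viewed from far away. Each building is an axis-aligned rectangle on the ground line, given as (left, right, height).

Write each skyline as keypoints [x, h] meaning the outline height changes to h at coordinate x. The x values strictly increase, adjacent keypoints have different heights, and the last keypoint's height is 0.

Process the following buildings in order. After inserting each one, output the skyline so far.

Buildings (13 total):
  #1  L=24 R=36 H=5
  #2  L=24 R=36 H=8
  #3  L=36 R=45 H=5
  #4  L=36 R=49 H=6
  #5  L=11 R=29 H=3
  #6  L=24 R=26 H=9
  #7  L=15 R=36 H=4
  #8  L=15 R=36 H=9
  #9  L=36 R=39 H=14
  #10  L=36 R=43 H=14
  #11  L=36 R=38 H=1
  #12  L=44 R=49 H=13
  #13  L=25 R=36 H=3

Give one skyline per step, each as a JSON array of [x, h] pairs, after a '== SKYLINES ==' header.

== SKYLINES ==
[[24,5],[36,0]]
[[24,8],[36,0]]
[[24,8],[36,5],[45,0]]
[[24,8],[36,6],[49,0]]
[[11,3],[24,8],[36,6],[49,0]]
[[11,3],[24,9],[26,8],[36,6],[49,0]]
[[11,3],[15,4],[24,9],[26,8],[36,6],[49,0]]
[[11,3],[15,9],[36,6],[49,0]]
[[11,3],[15,9],[36,14],[39,6],[49,0]]
[[11,3],[15,9],[36,14],[43,6],[49,0]]
[[11,3],[15,9],[36,14],[43,6],[49,0]]
[[11,3],[15,9],[36,14],[43,6],[44,13],[49,0]]
[[11,3],[15,9],[36,14],[43,6],[44,13],[49,0]]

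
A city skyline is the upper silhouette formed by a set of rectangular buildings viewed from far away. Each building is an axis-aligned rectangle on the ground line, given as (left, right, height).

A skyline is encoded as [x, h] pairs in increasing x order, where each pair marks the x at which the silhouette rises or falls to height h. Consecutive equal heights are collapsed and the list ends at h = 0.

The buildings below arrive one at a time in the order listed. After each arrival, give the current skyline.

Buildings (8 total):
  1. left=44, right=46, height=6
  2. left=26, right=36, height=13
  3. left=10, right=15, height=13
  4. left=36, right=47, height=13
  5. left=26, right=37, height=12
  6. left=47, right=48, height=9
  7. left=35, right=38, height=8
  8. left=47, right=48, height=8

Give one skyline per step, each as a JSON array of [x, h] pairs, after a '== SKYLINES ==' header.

== SKYLINES ==
[[44,6],[46,0]]
[[26,13],[36,0],[44,6],[46,0]]
[[10,13],[15,0],[26,13],[36,0],[44,6],[46,0]]
[[10,13],[15,0],[26,13],[47,0]]
[[10,13],[15,0],[26,13],[47,0]]
[[10,13],[15,0],[26,13],[47,9],[48,0]]
[[10,13],[15,0],[26,13],[47,9],[48,0]]
[[10,13],[15,0],[26,13],[47,9],[48,0]]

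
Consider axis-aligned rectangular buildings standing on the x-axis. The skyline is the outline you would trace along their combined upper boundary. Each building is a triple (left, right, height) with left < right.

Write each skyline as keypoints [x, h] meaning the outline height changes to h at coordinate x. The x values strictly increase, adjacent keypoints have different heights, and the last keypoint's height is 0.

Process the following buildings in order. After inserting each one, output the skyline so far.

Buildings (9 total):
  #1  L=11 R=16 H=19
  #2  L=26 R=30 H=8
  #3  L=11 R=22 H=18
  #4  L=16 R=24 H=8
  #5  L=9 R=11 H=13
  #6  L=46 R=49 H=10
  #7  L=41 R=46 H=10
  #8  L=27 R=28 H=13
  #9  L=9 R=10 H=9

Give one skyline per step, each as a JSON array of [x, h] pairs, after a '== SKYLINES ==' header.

== SKYLINES ==
[[11,19],[16,0]]
[[11,19],[16,0],[26,8],[30,0]]
[[11,19],[16,18],[22,0],[26,8],[30,0]]
[[11,19],[16,18],[22,8],[24,0],[26,8],[30,0]]
[[9,13],[11,19],[16,18],[22,8],[24,0],[26,8],[30,0]]
[[9,13],[11,19],[16,18],[22,8],[24,0],[26,8],[30,0],[46,10],[49,0]]
[[9,13],[11,19],[16,18],[22,8],[24,0],[26,8],[30,0],[41,10],[49,0]]
[[9,13],[11,19],[16,18],[22,8],[24,0],[26,8],[27,13],[28,8],[30,0],[41,10],[49,0]]
[[9,13],[11,19],[16,18],[22,8],[24,0],[26,8],[27,13],[28,8],[30,0],[41,10],[49,0]]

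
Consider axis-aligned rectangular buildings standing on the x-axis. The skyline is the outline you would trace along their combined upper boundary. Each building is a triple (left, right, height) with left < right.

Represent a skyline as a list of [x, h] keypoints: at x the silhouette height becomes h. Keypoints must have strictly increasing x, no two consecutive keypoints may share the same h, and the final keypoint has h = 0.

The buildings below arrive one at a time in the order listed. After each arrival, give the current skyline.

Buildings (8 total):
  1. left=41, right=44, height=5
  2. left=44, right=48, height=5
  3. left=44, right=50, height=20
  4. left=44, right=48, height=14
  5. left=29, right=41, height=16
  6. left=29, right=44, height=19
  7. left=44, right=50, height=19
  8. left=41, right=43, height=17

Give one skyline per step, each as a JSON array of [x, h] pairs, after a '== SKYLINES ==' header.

== SKYLINES ==
[[41,5],[44,0]]
[[41,5],[48,0]]
[[41,5],[44,20],[50,0]]
[[41,5],[44,20],[50,0]]
[[29,16],[41,5],[44,20],[50,0]]
[[29,19],[44,20],[50,0]]
[[29,19],[44,20],[50,0]]
[[29,19],[44,20],[50,0]]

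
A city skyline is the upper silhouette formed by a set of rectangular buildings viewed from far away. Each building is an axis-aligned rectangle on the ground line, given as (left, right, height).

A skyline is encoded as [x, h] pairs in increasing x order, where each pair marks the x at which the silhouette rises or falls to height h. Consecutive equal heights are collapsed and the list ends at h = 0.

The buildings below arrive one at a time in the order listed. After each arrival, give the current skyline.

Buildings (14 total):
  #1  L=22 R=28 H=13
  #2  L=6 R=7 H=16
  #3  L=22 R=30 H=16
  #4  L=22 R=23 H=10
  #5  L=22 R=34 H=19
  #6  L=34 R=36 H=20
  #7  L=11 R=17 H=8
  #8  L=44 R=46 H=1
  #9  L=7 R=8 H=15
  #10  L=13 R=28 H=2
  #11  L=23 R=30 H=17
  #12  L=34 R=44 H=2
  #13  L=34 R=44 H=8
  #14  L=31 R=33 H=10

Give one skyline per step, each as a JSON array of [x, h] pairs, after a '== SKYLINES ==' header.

== SKYLINES ==
[[22,13],[28,0]]
[[6,16],[7,0],[22,13],[28,0]]
[[6,16],[7,0],[22,16],[30,0]]
[[6,16],[7,0],[22,16],[30,0]]
[[6,16],[7,0],[22,19],[34,0]]
[[6,16],[7,0],[22,19],[34,20],[36,0]]
[[6,16],[7,0],[11,8],[17,0],[22,19],[34,20],[36,0]]
[[6,16],[7,0],[11,8],[17,0],[22,19],[34,20],[36,0],[44,1],[46,0]]
[[6,16],[7,15],[8,0],[11,8],[17,0],[22,19],[34,20],[36,0],[44,1],[46,0]]
[[6,16],[7,15],[8,0],[11,8],[17,2],[22,19],[34,20],[36,0],[44,1],[46,0]]
[[6,16],[7,15],[8,0],[11,8],[17,2],[22,19],[34,20],[36,0],[44,1],[46,0]]
[[6,16],[7,15],[8,0],[11,8],[17,2],[22,19],[34,20],[36,2],[44,1],[46,0]]
[[6,16],[7,15],[8,0],[11,8],[17,2],[22,19],[34,20],[36,8],[44,1],[46,0]]
[[6,16],[7,15],[8,0],[11,8],[17,2],[22,19],[34,20],[36,8],[44,1],[46,0]]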